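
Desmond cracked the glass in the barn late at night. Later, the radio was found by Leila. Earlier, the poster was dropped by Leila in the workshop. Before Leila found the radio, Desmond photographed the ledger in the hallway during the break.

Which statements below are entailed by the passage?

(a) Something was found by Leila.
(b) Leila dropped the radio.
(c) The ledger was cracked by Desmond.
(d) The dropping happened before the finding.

(a), (d)

(a) Entailed — generalizing the patient leaves a sub-description the original still satisfies.
(b) Not entailed — Leila dropped the poster, not the radio; the radio belongs to the finding event.
(c) Not entailed — Desmond cracked the glass, not the ledger; the ledger belongs to the photographing event.
(d) Entailed — the narrative places the dropping before the finding.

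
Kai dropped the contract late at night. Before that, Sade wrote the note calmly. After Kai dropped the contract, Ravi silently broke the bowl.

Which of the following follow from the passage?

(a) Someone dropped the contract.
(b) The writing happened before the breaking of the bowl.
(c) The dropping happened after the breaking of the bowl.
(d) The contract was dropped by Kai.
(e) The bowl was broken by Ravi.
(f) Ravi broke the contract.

(a) Entailed — every conjunct here is already in the original dropping event.
(b) Entailed — the narrative places the writing before the breaking.
(c) Not entailed — the narrative places the dropping before the breaking, not after.
(d) Entailed — every conjunct here is already in the original dropping event.
(e) Entailed — every conjunct here is already in the original breaking event.
(f) Not entailed — Ravi broke the bowl, not the contract; the contract belongs to the dropping event.

(a), (b), (d), (e)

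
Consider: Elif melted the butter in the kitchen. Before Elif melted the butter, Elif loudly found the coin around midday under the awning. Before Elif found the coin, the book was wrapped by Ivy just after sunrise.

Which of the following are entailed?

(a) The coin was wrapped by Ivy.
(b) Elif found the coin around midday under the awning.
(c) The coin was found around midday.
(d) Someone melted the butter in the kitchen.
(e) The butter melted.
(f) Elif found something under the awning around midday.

(b), (c), (d), (e), (f)

(a) Not entailed — Ivy wrapped the book, not the coin; the coin belongs to the finding event.
(b) Entailed — this follows by dropping conjuncts from the finding event's description.
(c) Entailed — dropping 'under the awning', 'loudly' and generalizing the agent leaves a sub-description the original still satisfies.
(d) Entailed — the original entails any weakening of itself; this just generalizes the agent.
(e) Entailed — 'Elif melted the butter' is causative; it entails the inchoative 'the butter melted'.
(f) Entailed — dropping 'loudly' and generalizing the patient leaves a sub-description the original still satisfies.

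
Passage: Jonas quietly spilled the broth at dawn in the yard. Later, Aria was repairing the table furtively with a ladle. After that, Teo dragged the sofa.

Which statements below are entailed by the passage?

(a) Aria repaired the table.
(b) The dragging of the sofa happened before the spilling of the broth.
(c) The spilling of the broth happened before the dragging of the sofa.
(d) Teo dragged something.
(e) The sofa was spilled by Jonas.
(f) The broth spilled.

(a) Not entailed — 'was repairing' is progressive on an accomplishment; it does not entail the completed 'repaired'.
(b) Not entailed — the narrative places the spilling before the dragging, not after.
(c) Entailed — the narrative places the spilling before the dragging.
(d) Entailed — the original entails any weakening of itself; this just generalizes the patient.
(e) Not entailed — Jonas spilled the broth, not the sofa; the sofa belongs to the dragging event.
(f) Entailed — 'Jonas spilled the broth' is causative; it entails the inchoative 'the broth spilled'.

(c), (d), (f)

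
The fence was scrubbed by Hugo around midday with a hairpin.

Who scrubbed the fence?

Hugo

'Hugo' marks the agent of the scrubbing event.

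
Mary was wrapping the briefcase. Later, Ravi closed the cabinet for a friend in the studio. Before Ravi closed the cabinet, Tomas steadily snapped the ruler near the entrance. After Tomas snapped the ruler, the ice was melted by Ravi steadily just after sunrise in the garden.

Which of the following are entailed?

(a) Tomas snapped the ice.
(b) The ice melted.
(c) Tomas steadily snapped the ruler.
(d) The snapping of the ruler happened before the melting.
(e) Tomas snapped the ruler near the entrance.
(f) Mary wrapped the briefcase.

(a) Not entailed — Tomas snapped the ruler, not the ice; the ice belongs to the melting event.
(b) Entailed — 'Ravi melted the ice' is causative; it entails the inchoative 'the ice melted'.
(c) Entailed — the original entails any weakening of itself; this just drops 'near the entrance'.
(d) Entailed — the narrative places the snapping before the melting.
(e) Entailed — the original entails any weakening of itself; this just drops 'steadily'.
(f) Not entailed — 'was wrapping' is progressive on an accomplishment; it does not entail the completed 'wrapped'.

(b), (c), (d), (e)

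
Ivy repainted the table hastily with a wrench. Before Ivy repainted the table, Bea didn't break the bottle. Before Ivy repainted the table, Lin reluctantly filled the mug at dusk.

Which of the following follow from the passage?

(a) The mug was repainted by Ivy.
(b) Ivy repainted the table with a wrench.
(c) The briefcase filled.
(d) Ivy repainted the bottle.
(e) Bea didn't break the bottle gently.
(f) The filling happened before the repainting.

(b), (e), (f)

(a) Not entailed — Ivy repainted the table, not the mug; the mug belongs to the filling event.
(b) Entailed — dropping 'hastily' leaves a sub-description the original still satisfies.
(c) Not entailed — the mug is what filled, not the briefcase.
(d) Not entailed — Ivy repainted the table, not the bottle; the bottle belongs to the breaking event.
(e) Entailed — under negation, adding a further restriction is entailed: if no such breaking event occurred, none occurred gently either.
(f) Entailed — the narrative places the filling before the repainting.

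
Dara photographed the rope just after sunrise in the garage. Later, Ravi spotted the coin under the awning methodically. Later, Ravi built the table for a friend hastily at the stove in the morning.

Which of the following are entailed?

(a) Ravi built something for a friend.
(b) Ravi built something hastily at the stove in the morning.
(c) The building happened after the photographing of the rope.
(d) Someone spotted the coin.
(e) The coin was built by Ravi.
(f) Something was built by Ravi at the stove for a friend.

(a), (b), (c), (d), (f)

(a) Entailed — the original entails any weakening of itself; this just drops 'in the morning', 'hastily', 'at the stove' and generalizes the patient.
(b) Entailed — dropping 'for a friend' and generalizing the patient leaves a sub-description the original still satisfies.
(c) Entailed — the narrative places the photographing before the building.
(d) Entailed — dropping 'methodically', 'under the awning' and generalizing the agent leaves a sub-description the original still satisfies.
(e) Not entailed — Ravi built the table, not the coin; the coin belongs to the spotting event.
(f) Entailed — dropping 'in the morning', 'hastily' and generalizing the patient leaves a sub-description the original still satisfies.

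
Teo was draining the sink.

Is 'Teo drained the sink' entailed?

no

'was draining' is progressive; for an accomplishment like 'drain the sink', it doesn't entail completion.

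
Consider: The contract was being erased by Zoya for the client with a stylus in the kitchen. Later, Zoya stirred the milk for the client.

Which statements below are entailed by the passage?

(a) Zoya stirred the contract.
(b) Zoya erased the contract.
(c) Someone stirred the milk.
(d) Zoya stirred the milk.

(a) Not entailed — Zoya stirred the milk, not the contract; the contract belongs to the erasing event.
(b) Not entailed — 'was erasing' is progressive on an accomplishment; it does not entail the completed 'erased'.
(c) Entailed — this follows by dropping conjuncts from the stirring event's description.
(d) Entailed — the original entails any weakening of itself; this just drops 'for the client'.

(c), (d)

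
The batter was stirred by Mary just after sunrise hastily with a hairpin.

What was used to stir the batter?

'with a hairpin' marks the instrument of the stirring event.

a hairpin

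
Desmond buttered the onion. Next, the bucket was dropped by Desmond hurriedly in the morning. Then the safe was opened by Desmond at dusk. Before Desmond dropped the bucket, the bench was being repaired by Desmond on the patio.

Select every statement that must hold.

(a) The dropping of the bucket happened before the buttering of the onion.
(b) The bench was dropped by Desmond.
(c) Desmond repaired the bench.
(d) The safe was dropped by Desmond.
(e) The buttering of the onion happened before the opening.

(e)

(a) Not entailed — the narrative places the buttering before the dropping, not after.
(b) Not entailed — Desmond dropped the bucket, not the bench; the bench belongs to the repairing event.
(c) Not entailed — 'was repairing' is progressive on an accomplishment; it does not entail the completed 'repaired'.
(d) Not entailed — Desmond dropped the bucket, not the safe; the safe belongs to the opening event.
(e) Entailed — the narrative places the buttering before the opening.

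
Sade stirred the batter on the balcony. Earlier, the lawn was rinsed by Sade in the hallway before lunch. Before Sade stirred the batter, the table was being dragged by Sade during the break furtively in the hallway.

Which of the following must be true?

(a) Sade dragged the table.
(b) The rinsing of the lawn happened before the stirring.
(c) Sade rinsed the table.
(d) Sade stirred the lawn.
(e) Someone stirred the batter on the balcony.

(a), (b), (e)

(a) Entailed — 'drag' is an activity; 'was dragging' entails that some dragging happened, so 'dragged' holds.
(b) Entailed — the narrative places the rinsing before the stirring.
(c) Not entailed — Sade rinsed the lawn, not the table; the table belongs to the dragging event.
(d) Not entailed — Sade stirred the batter, not the lawn; the lawn belongs to the rinsing event.
(e) Entailed — generalizing the agent leaves a sub-description the original still satisfies.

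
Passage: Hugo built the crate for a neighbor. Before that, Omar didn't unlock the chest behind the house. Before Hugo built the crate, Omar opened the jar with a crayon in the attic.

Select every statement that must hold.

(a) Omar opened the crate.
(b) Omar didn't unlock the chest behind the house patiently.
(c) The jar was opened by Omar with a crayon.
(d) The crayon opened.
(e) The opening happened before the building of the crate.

(a) Not entailed — Omar opened the jar, not the crate; the crate belongs to the building event.
(b) Entailed — under negation, adding a further restriction is entailed: if no such unlocking event occurred, none occurred patiently either.
(c) Entailed — dropping 'in the attic' leaves a sub-description the original still satisfies.
(d) Not entailed — the jar is what opened, not the crayon.
(e) Entailed — the narrative places the opening before the building.

(b), (c), (e)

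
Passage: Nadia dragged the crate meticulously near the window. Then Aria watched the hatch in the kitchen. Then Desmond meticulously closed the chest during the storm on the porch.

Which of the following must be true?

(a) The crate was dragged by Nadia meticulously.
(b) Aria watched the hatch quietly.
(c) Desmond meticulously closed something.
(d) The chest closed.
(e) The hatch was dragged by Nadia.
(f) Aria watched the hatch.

(a), (c), (d), (f)

(a) Entailed — every conjunct here is already in the original dragging event.
(b) Not entailed — 'quietly' adds information not in the original event.
(c) Entailed — this follows by dropping conjuncts from the closing event's description.
(d) Entailed — 'Desmond closed the chest' is causative; it entails the inchoative 'the chest closed'.
(e) Not entailed — Nadia dragged the crate, not the hatch; the hatch belongs to the watching event.
(f) Entailed — this follows by dropping conjuncts from the watching event's description.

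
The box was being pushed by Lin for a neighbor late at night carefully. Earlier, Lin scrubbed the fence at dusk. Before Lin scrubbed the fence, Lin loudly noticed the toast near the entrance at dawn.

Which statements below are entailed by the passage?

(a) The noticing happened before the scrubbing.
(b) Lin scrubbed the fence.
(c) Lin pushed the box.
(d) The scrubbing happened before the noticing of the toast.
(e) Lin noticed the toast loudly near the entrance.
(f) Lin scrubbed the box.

(a) Entailed — the narrative places the noticing before the scrubbing.
(b) Entailed — dropping 'at dusk' leaves a sub-description the original still satisfies.
(c) Entailed — 'push' is an activity; 'was pushing' entails that some pushing happened, so 'pushed' holds.
(d) Not entailed — the narrative places the noticing before the scrubbing, not after.
(e) Entailed — every conjunct here is already in the original noticing event.
(f) Not entailed — Lin scrubbed the fence, not the box; the box belongs to the pushing event.

(a), (b), (c), (e)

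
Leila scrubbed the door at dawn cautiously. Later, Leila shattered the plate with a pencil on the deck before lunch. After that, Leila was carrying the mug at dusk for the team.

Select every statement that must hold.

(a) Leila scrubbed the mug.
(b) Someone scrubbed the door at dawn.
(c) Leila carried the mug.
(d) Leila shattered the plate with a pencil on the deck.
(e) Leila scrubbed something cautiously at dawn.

(b), (c), (d), (e)

(a) Not entailed — Leila scrubbed the door, not the mug; the mug belongs to the carrying event.
(b) Entailed — dropping 'cautiously' and generalizing the agent leaves a sub-description the original still satisfies.
(c) Entailed — 'carry' is an activity; 'was carrying' entails that some carrying happened, so 'carried' holds.
(d) Entailed — dropping 'before lunch' leaves a sub-description the original still satisfies.
(e) Entailed — this follows by dropping conjuncts from the scrubbing event's description.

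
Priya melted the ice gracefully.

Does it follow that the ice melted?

yes

'Priya melted the ice' is the causative; it entails the inchoative 'the ice melted'.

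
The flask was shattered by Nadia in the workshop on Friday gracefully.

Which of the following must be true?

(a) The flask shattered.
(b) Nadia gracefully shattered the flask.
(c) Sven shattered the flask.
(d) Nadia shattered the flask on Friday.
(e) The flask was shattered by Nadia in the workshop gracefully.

(a), (b), (d), (e)

(a) Entailed — 'Nadia shattered the flask' is causative; it entails the inchoative 'the flask shattered'.
(b) Entailed — dropping 'on Friday', 'in the workshop' leaves a sub-description the original still satisfies.
(c) Not entailed — the passage has Nadia shattering the flask, not Sven.
(d) Entailed — this follows by dropping conjuncts from the shattering event's description.
(e) Entailed — every conjunct here is already in the original shattering event.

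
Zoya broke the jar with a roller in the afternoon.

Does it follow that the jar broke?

yes

'Zoya broke the jar' is the causative; it entails the inchoative 'the jar broke'.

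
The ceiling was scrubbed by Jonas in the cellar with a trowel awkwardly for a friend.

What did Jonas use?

a trowel

'with a trowel' marks the instrument of the scrubbing event.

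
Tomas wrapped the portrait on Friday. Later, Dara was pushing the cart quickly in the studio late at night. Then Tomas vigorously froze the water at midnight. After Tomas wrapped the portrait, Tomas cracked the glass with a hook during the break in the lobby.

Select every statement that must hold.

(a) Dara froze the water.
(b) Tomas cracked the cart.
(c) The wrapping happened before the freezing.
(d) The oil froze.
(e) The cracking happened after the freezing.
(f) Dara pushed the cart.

(a) Not entailed — the passage has Tomas freezing the water, not Dara.
(b) Not entailed — Tomas cracked the glass, not the cart; the cart belongs to the pushing event.
(c) Entailed — the narrative places the wrapping before the freezing.
(d) Not entailed — the water is what froze, not the oil.
(e) Not entailed — the narrative doesn't order the freezing relative to the cracking.
(f) Entailed — 'push' is an activity; 'was pushing' entails that some pushing happened, so 'pushed' holds.

(c), (f)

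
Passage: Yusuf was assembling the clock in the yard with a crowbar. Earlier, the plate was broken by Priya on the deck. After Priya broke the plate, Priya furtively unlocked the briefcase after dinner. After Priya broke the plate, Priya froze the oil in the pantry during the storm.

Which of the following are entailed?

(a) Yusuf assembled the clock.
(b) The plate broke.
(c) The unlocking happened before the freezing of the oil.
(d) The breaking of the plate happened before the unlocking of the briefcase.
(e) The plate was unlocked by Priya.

(b), (d)

(a) Not entailed — 'was assembling' is progressive on an accomplishment; it does not entail the completed 'assembled'.
(b) Entailed — 'Priya broke the plate' is causative; it entails the inchoative 'the plate broke'.
(c) Not entailed — the narrative doesn't order the unlocking relative to the freezing.
(d) Entailed — the narrative places the breaking before the unlocking.
(e) Not entailed — Priya unlocked the briefcase, not the plate; the plate belongs to the breaking event.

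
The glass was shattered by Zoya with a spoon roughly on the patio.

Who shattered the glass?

Zoya

'Zoya' marks the agent of the shattering event.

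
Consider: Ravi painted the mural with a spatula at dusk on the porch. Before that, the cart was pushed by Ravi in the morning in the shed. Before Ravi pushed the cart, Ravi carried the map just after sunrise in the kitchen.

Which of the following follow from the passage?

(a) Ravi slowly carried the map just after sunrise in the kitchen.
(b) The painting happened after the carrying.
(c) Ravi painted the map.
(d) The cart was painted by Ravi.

(a) Not entailed — 'slowly' adds information not in the original event.
(b) Entailed — the narrative places the carrying before the painting.
(c) Not entailed — Ravi painted the mural, not the map; the map belongs to the carrying event.
(d) Not entailed — Ravi painted the mural, not the cart; the cart belongs to the pushing event.

(b)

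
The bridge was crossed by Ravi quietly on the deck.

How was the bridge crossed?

'quietly' marks the manner of the crossing event.

quietly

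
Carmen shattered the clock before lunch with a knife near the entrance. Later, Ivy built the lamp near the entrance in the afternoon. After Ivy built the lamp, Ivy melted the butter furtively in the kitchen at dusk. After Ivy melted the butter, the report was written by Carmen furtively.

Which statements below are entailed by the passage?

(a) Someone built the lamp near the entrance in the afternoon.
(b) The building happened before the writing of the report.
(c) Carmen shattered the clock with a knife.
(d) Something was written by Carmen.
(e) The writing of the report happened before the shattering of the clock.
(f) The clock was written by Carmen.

(a) Entailed — every conjunct here is already in the original building event.
(b) Entailed — the narrative places the building before the writing.
(c) Entailed — dropping 'near the entrance', 'before lunch' leaves a sub-description the original still satisfies.
(d) Entailed — the original entails any weakening of itself; this just drops 'furtively' and generalizes the patient.
(e) Not entailed — the narrative places the shattering before the writing, not after.
(f) Not entailed — Carmen wrote the report, not the clock; the clock belongs to the shattering event.

(a), (b), (c), (d)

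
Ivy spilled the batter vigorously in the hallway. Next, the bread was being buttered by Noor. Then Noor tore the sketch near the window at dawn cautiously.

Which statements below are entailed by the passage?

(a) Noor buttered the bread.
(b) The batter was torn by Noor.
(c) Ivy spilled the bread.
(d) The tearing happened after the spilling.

(a) Not entailed — 'was buttering' is progressive on an accomplishment; it does not entail the completed 'buttered'.
(b) Not entailed — Noor tore the sketch, not the batter; the batter belongs to the spilling event.
(c) Not entailed — Ivy spilled the batter, not the bread; the bread belongs to the buttering event.
(d) Entailed — the narrative places the spilling before the tearing.

(d)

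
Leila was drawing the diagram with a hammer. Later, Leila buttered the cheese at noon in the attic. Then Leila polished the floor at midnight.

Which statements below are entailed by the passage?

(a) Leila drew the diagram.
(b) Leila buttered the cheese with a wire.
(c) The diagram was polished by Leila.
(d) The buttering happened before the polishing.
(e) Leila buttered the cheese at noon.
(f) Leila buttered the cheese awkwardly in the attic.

(d), (e)

(a) Not entailed — 'was drawing' is progressive on an accomplishment; it does not entail the completed 'drew'.
(b) Not entailed — 'with a wire' adds information not in the original event.
(c) Not entailed — Leila polished the floor, not the diagram; the diagram belongs to the drawing event.
(d) Entailed — the narrative places the buttering before the polishing.
(e) Entailed — this follows by dropping conjuncts from the buttering event's description.
(f) Not entailed — 'awkwardly' adds information not in the original event.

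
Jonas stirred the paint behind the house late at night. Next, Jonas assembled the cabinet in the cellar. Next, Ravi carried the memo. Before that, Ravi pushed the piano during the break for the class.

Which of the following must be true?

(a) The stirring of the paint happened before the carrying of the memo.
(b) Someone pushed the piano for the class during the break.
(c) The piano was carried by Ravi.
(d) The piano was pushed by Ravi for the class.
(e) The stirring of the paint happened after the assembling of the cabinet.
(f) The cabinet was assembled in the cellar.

(a), (b), (d), (f)

(a) Entailed — the narrative places the stirring before the carrying.
(b) Entailed — this follows by dropping conjuncts from the pushing event's description.
(c) Not entailed — Ravi carried the memo, not the piano; the piano belongs to the pushing event.
(d) Entailed — dropping 'during the break' leaves a sub-description the original still satisfies.
(e) Not entailed — the narrative places the stirring before the assembling, not after.
(f) Entailed — the original entails any weakening of itself; this just generalizes the agent.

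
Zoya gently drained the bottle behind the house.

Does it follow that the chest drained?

no

Nothing is said about any chest; only the bottle is affected.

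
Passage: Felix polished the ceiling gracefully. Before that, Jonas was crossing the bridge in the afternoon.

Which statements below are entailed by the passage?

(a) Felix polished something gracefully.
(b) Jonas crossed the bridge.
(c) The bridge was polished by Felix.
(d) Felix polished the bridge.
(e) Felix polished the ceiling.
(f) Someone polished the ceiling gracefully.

(a) Entailed — generalizing the patient leaves a sub-description the original still satisfies.
(b) Not entailed — 'was crossing' is progressive on an accomplishment; it does not entail the completed 'crossed'.
(c) Not entailed — Felix polished the ceiling, not the bridge; the bridge belongs to the crossing event.
(d) Not entailed — Felix polished the ceiling, not the bridge; the bridge belongs to the crossing event.
(e) Entailed — every conjunct here is already in the original polishing event.
(f) Entailed — the original entails any weakening of itself; this just generalizes the agent.

(a), (e), (f)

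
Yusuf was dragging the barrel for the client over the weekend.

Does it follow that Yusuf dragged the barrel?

yes

'drag' is atelic; if Yusuf was dragging the barrel, then Yusuf dragged the barrel (for some time).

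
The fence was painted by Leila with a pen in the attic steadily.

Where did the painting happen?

in the attic

'in the attic' marks the location of the painting event.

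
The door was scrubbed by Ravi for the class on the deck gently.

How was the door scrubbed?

gently

'gently' marks the manner of the scrubbing event.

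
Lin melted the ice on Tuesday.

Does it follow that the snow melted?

no

Nothing is said about any snow; only the ice is affected.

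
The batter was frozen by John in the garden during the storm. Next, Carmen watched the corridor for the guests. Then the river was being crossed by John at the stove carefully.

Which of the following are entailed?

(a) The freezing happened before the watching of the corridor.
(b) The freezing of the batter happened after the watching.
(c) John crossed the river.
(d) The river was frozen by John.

(a)

(a) Entailed — the narrative places the freezing before the watching.
(b) Not entailed — the narrative places the freezing before the watching, not after.
(c) Not entailed — 'was crossing' is progressive on an accomplishment; it does not entail the completed 'crossed'.
(d) Not entailed — John froze the batter, not the river; the river belongs to the crossing event.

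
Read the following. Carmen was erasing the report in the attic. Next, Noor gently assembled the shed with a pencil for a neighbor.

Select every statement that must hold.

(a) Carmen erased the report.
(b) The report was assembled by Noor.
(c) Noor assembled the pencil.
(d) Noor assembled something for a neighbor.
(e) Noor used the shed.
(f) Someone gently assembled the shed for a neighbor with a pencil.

(d), (f)

(a) Not entailed — 'was erasing' is progressive on an accomplishment; it does not entail the completed 'erased'.
(b) Not entailed — Noor assembled the shed, not the report; the report belongs to the erasing event.
(c) Not entailed — the pencil is the instrument, not what was assembled.
(d) Entailed — dropping 'with a pencil', 'gently' and generalizing the patient leaves a sub-description the original still satisfies.
(e) Not entailed — the shed is the patient, not an instrument — Noor used a pencil.
(f) Entailed — the original entails any weakening of itself; this just generalizes the agent.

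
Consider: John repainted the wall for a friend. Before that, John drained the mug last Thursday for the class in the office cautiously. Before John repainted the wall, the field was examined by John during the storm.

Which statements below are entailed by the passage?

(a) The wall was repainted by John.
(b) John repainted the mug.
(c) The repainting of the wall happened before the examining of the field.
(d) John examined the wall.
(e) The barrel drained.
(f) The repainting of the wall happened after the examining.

(a) Entailed — the original entails any weakening of itself; this just drops 'for a friend'.
(b) Not entailed — John repainted the wall, not the mug; the mug belongs to the draining event.
(c) Not entailed — the narrative places the examining before the repainting, not after.
(d) Not entailed — John examined the field, not the wall; the wall belongs to the repainting event.
(e) Not entailed — the mug is what drained, not the barrel.
(f) Entailed — the narrative places the examining before the repainting.

(a), (f)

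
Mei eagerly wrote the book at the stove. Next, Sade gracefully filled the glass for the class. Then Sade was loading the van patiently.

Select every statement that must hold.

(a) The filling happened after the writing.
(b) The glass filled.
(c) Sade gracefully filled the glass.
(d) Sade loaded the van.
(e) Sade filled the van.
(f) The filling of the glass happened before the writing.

(a), (b), (c)

(a) Entailed — the narrative places the writing before the filling.
(b) Entailed — 'Sade filled the glass' is causative; it entails the inchoative 'the glass filled'.
(c) Entailed — dropping 'for the class' leaves a sub-description the original still satisfies.
(d) Not entailed — 'was loading' is progressive on an accomplishment; it does not entail the completed 'loaded'.
(e) Not entailed — Sade filled the glass, not the van; the van belongs to the loading event.
(f) Not entailed — the narrative places the writing before the filling, not after.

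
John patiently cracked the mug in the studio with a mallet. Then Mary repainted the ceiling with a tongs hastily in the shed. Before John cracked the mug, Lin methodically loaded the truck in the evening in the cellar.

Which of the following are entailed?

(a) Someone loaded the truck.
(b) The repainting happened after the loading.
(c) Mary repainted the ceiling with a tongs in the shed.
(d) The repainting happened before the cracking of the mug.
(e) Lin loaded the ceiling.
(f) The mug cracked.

(a), (b), (c), (f)

(a) Entailed — this follows by dropping conjuncts from the loading event's description.
(b) Entailed — the narrative places the loading before the repainting.
(c) Entailed — the original entails any weakening of itself; this just drops 'hastily'.
(d) Not entailed — the narrative places the cracking before the repainting, not after.
(e) Not entailed — Lin loaded the truck, not the ceiling; the ceiling belongs to the repainting event.
(f) Entailed — 'John cracked the mug' is causative; it entails the inchoative 'the mug cracked'.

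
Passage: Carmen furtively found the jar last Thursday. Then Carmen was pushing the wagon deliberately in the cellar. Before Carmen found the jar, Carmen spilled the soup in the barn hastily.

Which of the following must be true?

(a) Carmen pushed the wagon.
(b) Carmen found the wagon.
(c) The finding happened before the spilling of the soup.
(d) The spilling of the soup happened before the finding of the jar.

(a), (d)

(a) Entailed — 'push' is an activity; 'was pushing' entails that some pushing happened, so 'pushed' holds.
(b) Not entailed — Carmen found the jar, not the wagon; the wagon belongs to the pushing event.
(c) Not entailed — the narrative places the spilling before the finding, not after.
(d) Entailed — the narrative places the spilling before the finding.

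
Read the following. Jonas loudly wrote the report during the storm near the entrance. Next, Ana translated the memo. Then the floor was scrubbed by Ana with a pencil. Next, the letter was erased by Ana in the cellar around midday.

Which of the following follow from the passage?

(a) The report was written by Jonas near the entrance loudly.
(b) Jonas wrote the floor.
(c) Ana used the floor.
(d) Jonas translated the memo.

(a)

(a) Entailed — this follows by dropping conjuncts from the writing event's description.
(b) Not entailed — Jonas wrote the report, not the floor; the floor belongs to the scrubbing event.
(c) Not entailed — the floor is the patient, not an instrument — Ana used a pencil.
(d) Not entailed — the passage has Ana translating the memo, not Jonas.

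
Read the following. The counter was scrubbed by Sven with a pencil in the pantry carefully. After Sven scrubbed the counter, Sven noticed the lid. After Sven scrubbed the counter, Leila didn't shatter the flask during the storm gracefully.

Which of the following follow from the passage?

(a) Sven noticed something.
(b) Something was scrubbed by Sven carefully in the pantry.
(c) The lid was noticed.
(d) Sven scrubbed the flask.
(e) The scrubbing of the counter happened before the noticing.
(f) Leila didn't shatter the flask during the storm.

(a), (b), (c), (e)

(a) Entailed — generalizing the patient leaves a sub-description the original still satisfies.
(b) Entailed — dropping 'with a pencil' and generalizing the patient leaves a sub-description the original still satisfies.
(c) Entailed — every conjunct here is already in the original noticing event.
(d) Not entailed — Sven scrubbed the counter, not the flask; the flask belongs to the shattering event.
(e) Entailed — the narrative places the scrubbing before the noticing.
(f) Not entailed — dropping 'gracefully' under negation is not valid — the original leaves open that Leila shattered the flask some other way.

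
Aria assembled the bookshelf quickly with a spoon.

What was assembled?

the bookshelf

'the bookshelf' marks the patient of the assembling event.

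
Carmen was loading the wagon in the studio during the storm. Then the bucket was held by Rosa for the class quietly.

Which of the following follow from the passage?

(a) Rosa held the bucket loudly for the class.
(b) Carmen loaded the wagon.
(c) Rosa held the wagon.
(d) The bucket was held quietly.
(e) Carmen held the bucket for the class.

(d)

(a) Not entailed — 'loudly' adds a manner not in (and inconsistent with) the original.
(b) Not entailed — 'was loading' is progressive on an accomplishment; it does not entail the completed 'loaded'.
(c) Not entailed — Rosa held the bucket, not the wagon; the wagon belongs to the loading event.
(d) Entailed — every conjunct here is already in the original holding event.
(e) Not entailed — the passage has Rosa holding the bucket, not Carmen.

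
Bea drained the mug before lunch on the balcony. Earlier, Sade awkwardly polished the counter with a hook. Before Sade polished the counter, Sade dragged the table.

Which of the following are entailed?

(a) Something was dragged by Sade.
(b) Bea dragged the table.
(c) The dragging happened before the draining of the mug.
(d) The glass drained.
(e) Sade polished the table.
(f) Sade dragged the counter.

(a), (c)

(a) Entailed — generalizing the patient leaves a sub-description the original still satisfies.
(b) Not entailed — the passage has Sade dragging the table, not Bea.
(c) Entailed — the narrative places the dragging before the draining.
(d) Not entailed — the mug is what drained, not the glass.
(e) Not entailed — Sade polished the counter, not the table; the table belongs to the dragging event.
(f) Not entailed — Sade dragged the table, not the counter; the counter belongs to the polishing event.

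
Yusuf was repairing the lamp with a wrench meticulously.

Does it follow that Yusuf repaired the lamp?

'was repairing' is progressive; for an accomplishment like 'repair the lamp', it doesn't entail completion.

no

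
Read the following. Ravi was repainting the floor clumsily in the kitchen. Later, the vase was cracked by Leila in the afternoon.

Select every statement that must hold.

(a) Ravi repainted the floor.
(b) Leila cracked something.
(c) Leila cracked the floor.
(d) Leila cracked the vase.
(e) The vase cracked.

(b), (d), (e)

(a) Not entailed — 'was repainting' is progressive on an accomplishment; it does not entail the completed 'repainted'.
(b) Entailed — dropping 'in the afternoon' and generalizing the patient leaves a sub-description the original still satisfies.
(c) Not entailed — Leila cracked the vase, not the floor; the floor belongs to the repainting event.
(d) Entailed — this follows by dropping conjuncts from the cracking event's description.
(e) Entailed — 'Leila cracked the vase' is causative; it entails the inchoative 'the vase cracked'.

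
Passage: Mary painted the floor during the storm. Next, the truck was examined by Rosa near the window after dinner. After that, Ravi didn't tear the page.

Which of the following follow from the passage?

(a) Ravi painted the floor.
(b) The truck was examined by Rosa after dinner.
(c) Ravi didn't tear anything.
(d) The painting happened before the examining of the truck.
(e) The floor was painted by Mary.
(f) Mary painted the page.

(a) Not entailed — the passage has Mary painting the floor, not Ravi.
(b) Entailed — every conjunct here is already in the original examining event.
(c) Not entailed — the original only denies this specific event; Ravi may have torn something else.
(d) Entailed — the narrative places the painting before the examining.
(e) Entailed — this follows by dropping conjuncts from the painting event's description.
(f) Not entailed — Mary painted the floor, not the page; the page belongs to the tearing event.

(b), (d), (e)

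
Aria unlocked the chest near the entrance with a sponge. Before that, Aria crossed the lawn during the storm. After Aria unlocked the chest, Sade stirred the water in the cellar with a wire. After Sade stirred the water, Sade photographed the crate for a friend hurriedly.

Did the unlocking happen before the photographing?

The narrative orders the unlocking before the photographing.

yes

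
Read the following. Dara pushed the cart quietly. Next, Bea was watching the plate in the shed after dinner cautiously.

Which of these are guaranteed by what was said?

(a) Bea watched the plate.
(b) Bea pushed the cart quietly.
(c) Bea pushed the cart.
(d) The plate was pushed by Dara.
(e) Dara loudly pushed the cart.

(a)

(a) Entailed — 'watch' is an activity; 'was watching' entails that some watching happened, so 'watched' holds.
(b) Not entailed — the passage has Dara pushing the cart, not Bea.
(c) Not entailed — the passage has Dara pushing the cart, not Bea.
(d) Not entailed — Dara pushed the cart, not the plate; the plate belongs to the watching event.
(e) Not entailed — 'loudly' adds a manner not in (and inconsistent with) the original.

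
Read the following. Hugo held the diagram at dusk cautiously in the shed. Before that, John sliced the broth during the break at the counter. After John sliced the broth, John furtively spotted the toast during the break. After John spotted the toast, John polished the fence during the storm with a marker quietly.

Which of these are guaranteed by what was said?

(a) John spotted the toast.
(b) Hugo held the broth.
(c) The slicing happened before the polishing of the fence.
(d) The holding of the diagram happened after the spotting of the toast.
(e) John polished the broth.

(a), (c)

(a) Entailed — this follows by dropping conjuncts from the spotting event's description.
(b) Not entailed — Hugo held the diagram, not the broth; the broth belongs to the slicing event.
(c) Entailed — the narrative places the slicing before the polishing.
(d) Not entailed — the narrative doesn't order the spotting relative to the holding.
(e) Not entailed — John polished the fence, not the broth; the broth belongs to the slicing event.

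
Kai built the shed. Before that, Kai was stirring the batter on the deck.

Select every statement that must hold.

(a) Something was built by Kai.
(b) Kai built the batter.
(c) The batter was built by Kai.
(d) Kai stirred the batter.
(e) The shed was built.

(a), (d), (e)

(a) Entailed — generalizing the patient leaves a sub-description the original still satisfies.
(b) Not entailed — Kai built the shed, not the batter; the batter belongs to the stirring event.
(c) Not entailed — Kai built the shed, not the batter; the batter belongs to the stirring event.
(d) Entailed — 'stir' is an activity; 'was stirring' entails that some stirring happened, so 'stirred' holds.
(e) Entailed — generalizing the agent leaves a sub-description the original still satisfies.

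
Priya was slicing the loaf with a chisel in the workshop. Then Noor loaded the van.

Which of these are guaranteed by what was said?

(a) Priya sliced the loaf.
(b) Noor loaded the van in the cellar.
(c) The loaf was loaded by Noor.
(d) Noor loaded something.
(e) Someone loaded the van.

(d), (e)

(a) Not entailed — 'was slicing' is progressive on an accomplishment; it does not entail the completed 'sliced'.
(b) Not entailed — 'in the cellar' adds information not in the original event.
(c) Not entailed — Noor loaded the van, not the loaf; the loaf belongs to the slicing event.
(d) Entailed — every conjunct here is already in the original loading event.
(e) Entailed — every conjunct here is already in the original loading event.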